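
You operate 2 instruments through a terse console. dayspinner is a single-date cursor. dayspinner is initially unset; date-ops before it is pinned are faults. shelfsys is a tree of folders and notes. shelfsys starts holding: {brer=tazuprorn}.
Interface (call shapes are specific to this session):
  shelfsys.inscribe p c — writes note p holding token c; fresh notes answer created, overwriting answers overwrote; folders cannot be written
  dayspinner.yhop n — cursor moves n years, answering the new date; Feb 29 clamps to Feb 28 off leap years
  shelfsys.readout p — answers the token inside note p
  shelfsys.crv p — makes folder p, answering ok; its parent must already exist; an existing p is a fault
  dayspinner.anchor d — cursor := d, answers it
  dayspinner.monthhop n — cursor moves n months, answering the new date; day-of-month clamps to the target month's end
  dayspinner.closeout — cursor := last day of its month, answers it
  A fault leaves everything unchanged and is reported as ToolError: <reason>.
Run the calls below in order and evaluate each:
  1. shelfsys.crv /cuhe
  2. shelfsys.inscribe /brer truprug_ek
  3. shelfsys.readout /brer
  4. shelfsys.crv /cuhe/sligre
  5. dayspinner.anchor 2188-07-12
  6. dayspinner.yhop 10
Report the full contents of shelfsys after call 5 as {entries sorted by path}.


Answer: {brer=truprug_ek, cuhe/, cuhe/sligre/}

Derivation:
# 1. shelfsys.crv(p→/cuhe) == ok
# 2. shelfsys.inscribe(p→/brer, c→truprug_ek) == overwrote
# 3. shelfsys.readout(p→/brer) == truprug_ek
# 4. shelfsys.crv(p→/cuhe/sligre) == ok
# 5. dayspinner.anchor(d→2188-07-12) == 2188-07-12
# 6. dayspinner.yhop(n→10) == 2198-07-12


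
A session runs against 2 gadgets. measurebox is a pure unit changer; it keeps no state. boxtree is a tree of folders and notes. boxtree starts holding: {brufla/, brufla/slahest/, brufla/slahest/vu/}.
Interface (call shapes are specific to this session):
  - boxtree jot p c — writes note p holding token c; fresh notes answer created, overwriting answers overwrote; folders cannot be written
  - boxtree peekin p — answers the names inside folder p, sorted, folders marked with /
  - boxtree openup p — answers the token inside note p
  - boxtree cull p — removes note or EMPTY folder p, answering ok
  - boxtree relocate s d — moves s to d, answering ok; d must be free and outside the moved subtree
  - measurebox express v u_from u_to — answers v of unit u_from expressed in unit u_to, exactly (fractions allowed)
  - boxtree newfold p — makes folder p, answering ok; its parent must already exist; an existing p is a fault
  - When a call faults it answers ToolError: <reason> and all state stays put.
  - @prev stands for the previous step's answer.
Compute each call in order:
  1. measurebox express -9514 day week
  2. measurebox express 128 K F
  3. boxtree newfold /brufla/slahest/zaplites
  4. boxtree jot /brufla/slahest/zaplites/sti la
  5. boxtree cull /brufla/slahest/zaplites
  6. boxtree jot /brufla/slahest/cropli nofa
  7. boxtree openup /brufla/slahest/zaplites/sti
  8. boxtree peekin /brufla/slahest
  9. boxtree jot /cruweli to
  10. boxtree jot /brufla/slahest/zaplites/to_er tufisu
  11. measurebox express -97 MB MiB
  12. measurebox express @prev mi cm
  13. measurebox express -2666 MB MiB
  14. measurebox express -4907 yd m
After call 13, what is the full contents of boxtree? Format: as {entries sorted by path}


Answer: {brufla/, brufla/slahest/, brufla/slahest/cropli=nofa, brufla/slahest/vu/, brufla/slahest/zaplites/, brufla/slahest/zaplites/sti=la, brufla/slahest/zaplites/to_er=tufisu, cruweli=to}

Derivation:
[in] measurebox express v=-9514 u_from=day u_to=week
:: -9514/7
[in] measurebox express v=128 u_from=K u_to=F
:: -22927/100
[in] boxtree newfold p=/brufla/slahest/zaplites
:: ok
[in] boxtree jot p=/brufla/slahest/zaplites/sti c=la
:: created
[in] boxtree cull p=/brufla/slahest/zaplites
:: ToolError: not empty
[in] boxtree jot p=/brufla/slahest/cropli c=nofa
:: created
[in] boxtree openup p=/brufla/slahest/zaplites/sti
:: la
[in] boxtree peekin p=/brufla/slahest
:: [cropli, vu/, zaplites/]
[in] boxtree jot p=/cruweli c=to
:: created
[in] boxtree jot p=/brufla/slahest/zaplites/to_er c=tufisu
:: created
[in] measurebox express v=-97 u_from=MB u_to=MiB
:: -1515625/16384
[in] measurebox express v=@prev u_from=mi u_to=cm
:: -3811190625/256
[in] measurebox express v=-2666 u_from=MB u_to=MiB
:: -20828125/8192
[in] measurebox express v=-4907 u_from=yd u_to=m
:: -5608701/1250


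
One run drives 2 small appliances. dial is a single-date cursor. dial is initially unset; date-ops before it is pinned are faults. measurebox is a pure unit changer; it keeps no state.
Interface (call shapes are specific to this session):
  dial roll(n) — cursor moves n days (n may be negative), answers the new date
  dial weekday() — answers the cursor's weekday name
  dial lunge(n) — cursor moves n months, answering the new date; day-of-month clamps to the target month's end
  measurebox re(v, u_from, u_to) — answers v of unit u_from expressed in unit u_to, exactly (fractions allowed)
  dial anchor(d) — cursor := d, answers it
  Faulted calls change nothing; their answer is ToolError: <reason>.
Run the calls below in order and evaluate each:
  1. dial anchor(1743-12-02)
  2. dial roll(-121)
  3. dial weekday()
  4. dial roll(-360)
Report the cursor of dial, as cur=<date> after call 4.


Answer: cur=1742-08-08

Derivation:
Do: dial anchor[1743-12-02]
See: 1743-12-02
Do: dial roll[-121]
See: 1743-08-03
Do: dial weekday[]
See: Saturday
Do: dial roll[-360]
See: 1742-08-08


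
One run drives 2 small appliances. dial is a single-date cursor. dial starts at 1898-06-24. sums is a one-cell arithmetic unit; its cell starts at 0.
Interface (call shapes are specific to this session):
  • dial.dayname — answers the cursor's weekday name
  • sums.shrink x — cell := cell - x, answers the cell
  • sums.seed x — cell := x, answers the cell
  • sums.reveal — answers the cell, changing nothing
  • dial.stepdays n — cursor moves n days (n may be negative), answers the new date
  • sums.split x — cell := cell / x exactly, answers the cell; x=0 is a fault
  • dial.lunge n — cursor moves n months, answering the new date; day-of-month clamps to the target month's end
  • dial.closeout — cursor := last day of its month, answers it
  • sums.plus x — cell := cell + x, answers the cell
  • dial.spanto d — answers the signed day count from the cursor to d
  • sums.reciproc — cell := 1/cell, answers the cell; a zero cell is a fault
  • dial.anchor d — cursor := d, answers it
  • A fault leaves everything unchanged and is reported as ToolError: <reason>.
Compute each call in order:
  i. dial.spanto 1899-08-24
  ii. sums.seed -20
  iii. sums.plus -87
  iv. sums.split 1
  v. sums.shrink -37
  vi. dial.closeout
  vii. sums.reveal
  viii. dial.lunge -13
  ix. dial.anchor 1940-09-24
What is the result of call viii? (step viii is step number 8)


Answer: 1897-05-30

Derivation:
Do: spanto[d: 1899-08-24]
See: 426
Do: seed[x: -20]
See: -20
Do: plus[x: -87]
See: -107
Do: split[x: 1]
See: -107
Do: shrink[x: -37]
See: -70
Do: closeout[]
See: 1898-06-30
Do: reveal[]
See: -70
Do: lunge[n: -13]
See: 1897-05-30
Do: anchor[d: 1940-09-24]
See: 1940-09-24


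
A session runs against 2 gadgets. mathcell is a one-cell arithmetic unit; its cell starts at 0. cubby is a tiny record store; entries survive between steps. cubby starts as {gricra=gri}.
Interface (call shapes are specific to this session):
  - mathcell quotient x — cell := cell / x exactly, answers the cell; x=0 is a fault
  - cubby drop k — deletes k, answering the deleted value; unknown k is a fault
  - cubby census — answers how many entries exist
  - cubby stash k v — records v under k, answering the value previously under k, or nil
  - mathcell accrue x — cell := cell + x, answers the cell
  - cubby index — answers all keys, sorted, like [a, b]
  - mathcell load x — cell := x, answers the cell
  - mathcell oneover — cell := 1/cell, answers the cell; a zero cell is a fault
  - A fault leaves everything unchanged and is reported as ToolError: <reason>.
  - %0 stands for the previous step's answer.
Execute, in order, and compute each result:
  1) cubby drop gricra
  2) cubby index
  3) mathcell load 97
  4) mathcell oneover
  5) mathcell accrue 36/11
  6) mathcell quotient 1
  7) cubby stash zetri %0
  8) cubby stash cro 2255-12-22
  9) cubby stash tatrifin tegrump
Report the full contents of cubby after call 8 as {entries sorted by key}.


CALL cubby drop[k=gricra]
RET  gri
CALL cubby index[]
RET  []
CALL mathcell load[x=97]
RET  97
CALL mathcell oneover[]
RET  1/97
CALL mathcell accrue[x=36/11]
RET  3503/1067
CALL mathcell quotient[x=1]
RET  3503/1067
CALL cubby stash[k=zetri; v=%0]
RET  nil
CALL cubby stash[k=cro; v=2255-12-22]
RET  nil
CALL cubby stash[k=tatrifin; v=tegrump]
RET  nil

Answer: {cro=2255-12-22, zetri=3503/1067}


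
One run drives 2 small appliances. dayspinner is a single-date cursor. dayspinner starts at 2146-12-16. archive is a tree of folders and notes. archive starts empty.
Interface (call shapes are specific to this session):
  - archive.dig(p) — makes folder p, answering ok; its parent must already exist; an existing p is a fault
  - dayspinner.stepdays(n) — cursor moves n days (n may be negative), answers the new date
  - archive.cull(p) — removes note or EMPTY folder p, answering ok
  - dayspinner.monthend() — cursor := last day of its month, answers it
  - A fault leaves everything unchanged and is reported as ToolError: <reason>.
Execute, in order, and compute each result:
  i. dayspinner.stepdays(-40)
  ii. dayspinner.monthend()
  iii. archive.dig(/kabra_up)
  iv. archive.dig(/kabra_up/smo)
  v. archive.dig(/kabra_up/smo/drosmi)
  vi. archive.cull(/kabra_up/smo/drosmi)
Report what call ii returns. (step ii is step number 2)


I call dayspinner.stepdays(n='-40'), → 2146-11-06.
I call dayspinner.monthend, giving 2146-11-30.
I call archive.dig(p='/kabra_up'), giving ok.
I run archive.dig(p='/kabra_up/smo'), → ok.
I call archive.dig(p='/kabra_up/smo/drosmi'), which returns ok.
I run archive.cull(p='/kabra_up/smo/drosmi'), and see ok.

Answer: 2146-11-30


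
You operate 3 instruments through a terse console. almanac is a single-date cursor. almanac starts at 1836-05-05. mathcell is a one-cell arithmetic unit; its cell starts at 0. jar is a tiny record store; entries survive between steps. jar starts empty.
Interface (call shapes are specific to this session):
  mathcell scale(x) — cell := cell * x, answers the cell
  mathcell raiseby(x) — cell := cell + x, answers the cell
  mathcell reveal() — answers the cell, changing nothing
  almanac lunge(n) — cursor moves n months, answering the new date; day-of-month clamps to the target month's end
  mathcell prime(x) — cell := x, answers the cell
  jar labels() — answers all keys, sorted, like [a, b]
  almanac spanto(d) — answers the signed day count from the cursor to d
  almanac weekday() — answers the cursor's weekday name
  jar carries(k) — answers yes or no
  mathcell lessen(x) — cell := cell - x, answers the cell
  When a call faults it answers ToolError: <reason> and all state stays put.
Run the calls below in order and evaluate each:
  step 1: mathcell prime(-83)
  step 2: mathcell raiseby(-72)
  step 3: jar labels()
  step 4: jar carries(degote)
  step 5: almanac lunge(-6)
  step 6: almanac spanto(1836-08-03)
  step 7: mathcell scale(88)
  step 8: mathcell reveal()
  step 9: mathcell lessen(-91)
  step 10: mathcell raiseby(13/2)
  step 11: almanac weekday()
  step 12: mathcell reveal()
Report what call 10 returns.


Answer: -27085/2

Derivation:
% mathcell prime x: -83
  -83
% mathcell raiseby x: -72
  -155
% jar labels
  []
% jar carries k: degote
  no
% almanac lunge n: -6
  1835-11-05
% almanac spanto d: 1836-08-03
  272
% mathcell scale x: 88
  -13640
% mathcell reveal
  -13640
% mathcell lessen x: -91
  -13549
% mathcell raiseby x: 13/2
  -27085/2
% almanac weekday
  Thursday
% mathcell reveal
  -27085/2


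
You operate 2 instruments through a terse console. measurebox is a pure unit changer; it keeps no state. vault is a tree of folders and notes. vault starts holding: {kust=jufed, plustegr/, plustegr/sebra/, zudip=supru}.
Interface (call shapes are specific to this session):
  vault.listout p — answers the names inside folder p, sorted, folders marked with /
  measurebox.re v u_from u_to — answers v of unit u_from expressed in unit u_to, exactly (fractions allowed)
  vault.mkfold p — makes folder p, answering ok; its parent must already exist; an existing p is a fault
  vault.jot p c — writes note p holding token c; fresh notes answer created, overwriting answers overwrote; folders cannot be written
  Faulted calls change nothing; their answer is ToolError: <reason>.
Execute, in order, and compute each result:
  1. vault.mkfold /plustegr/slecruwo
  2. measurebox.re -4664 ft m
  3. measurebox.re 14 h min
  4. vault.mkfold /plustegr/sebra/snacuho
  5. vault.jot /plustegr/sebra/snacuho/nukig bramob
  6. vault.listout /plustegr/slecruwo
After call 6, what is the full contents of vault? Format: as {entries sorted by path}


// vault.mkfold(p: /plustegr/slecruwo) == ok
// measurebox.re(v: -4664, u_from: ft, u_to: m) == -888492/625
// measurebox.re(v: 14, u_from: h, u_to: min) == 840
// vault.mkfold(p: /plustegr/sebra/snacuho) == ok
// vault.jot(p: /plustegr/sebra/snacuho/nukig, c: bramob) == created
// vault.listout(p: /plustegr/slecruwo) == []

Answer: {kust=jufed, plustegr/, plustegr/sebra/, plustegr/sebra/snacuho/, plustegr/sebra/snacuho/nukig=bramob, plustegr/slecruwo/, zudip=supru}


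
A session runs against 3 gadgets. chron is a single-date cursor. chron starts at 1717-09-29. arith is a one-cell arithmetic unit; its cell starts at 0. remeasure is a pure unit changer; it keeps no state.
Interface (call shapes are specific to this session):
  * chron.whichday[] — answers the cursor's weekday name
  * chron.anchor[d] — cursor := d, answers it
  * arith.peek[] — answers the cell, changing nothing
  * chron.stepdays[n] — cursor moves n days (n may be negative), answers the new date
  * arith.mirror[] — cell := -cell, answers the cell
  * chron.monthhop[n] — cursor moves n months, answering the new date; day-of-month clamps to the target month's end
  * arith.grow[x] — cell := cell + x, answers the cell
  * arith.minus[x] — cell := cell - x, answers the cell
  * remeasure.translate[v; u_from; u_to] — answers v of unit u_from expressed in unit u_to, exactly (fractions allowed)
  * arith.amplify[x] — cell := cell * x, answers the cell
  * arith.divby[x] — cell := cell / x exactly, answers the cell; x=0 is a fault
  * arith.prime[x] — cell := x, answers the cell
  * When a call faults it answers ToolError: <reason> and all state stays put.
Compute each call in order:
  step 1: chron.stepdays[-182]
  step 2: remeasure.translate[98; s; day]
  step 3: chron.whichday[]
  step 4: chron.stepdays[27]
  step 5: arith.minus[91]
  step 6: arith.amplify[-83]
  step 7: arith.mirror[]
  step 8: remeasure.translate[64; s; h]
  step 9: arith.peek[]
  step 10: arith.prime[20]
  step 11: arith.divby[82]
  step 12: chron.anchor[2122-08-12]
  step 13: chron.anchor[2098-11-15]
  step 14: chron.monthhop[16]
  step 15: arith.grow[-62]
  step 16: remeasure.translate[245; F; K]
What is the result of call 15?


Answer: -2532/41

Derivation:
I invoke chron.stepdays on n: -182, — result: 1717-03-31.
I run remeasure.translate on v: 98, u_from: s, u_to: day, which returns 49/43200.
Calling chron.whichday(), → Wednesday.
I use chron.stepdays on n: 27, — result: 1717-04-27.
Invoking arith.minus on x: 91: -91.
I try arith.amplify on x: -83, yielding 7553.
Next I call arith.mirror, and see -7553.
I use remeasure.translate on v: 64, u_from: s, u_to: h, and observe 4/225.
Now I run arith.peek(), yielding -7553.
Using arith.prime on x: 20, → 20.
I use arith.divby on x: 82, giving 10/41.
I run chron.anchor on d: 2122-08-12, which returns 2122-08-12.
Invoking chron.anchor on d: 2098-11-15: 2098-11-15.
I try chron.monthhop on n: 16, and observe 2100-03-15.
I try arith.grow on x: -62, → -2532/41.
Using remeasure.translate on v: 245, u_from: F, u_to: K, giving 23489/60.


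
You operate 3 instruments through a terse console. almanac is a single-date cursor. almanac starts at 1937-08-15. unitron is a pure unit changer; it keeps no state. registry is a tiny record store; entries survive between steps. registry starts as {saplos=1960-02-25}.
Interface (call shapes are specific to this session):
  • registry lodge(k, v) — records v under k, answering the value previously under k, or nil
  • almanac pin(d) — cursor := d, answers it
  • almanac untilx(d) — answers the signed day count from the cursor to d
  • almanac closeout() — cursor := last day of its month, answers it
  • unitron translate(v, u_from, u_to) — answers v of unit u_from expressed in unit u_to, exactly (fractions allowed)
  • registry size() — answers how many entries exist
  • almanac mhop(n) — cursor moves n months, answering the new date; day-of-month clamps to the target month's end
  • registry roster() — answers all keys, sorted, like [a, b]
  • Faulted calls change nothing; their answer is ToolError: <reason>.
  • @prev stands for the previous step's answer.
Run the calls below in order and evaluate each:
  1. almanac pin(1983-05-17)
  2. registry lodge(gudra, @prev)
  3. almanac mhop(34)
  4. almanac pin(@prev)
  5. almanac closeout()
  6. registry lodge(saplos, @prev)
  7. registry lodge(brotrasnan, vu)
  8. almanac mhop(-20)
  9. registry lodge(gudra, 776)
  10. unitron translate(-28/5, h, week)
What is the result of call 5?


-- almanac pin(d=1983-05-17) : 1983-05-17
-- registry lodge(k=gudra, v=@prev) : nil
-- almanac mhop(n=34) : 1986-03-17
-- almanac pin(d=@prev) : 1986-03-17
-- almanac closeout() : 1986-03-31
-- registry lodge(k=saplos, v=@prev) : 1960-02-25
-- registry lodge(k=brotrasnan, v=vu) : nil
-- almanac mhop(n=-20) : 1984-07-31
-- registry lodge(k=gudra, v=776) : 1983-05-17
-- unitron translate(v=-28/5, u_from=h, u_to=week) : -1/30

Answer: 1986-03-31


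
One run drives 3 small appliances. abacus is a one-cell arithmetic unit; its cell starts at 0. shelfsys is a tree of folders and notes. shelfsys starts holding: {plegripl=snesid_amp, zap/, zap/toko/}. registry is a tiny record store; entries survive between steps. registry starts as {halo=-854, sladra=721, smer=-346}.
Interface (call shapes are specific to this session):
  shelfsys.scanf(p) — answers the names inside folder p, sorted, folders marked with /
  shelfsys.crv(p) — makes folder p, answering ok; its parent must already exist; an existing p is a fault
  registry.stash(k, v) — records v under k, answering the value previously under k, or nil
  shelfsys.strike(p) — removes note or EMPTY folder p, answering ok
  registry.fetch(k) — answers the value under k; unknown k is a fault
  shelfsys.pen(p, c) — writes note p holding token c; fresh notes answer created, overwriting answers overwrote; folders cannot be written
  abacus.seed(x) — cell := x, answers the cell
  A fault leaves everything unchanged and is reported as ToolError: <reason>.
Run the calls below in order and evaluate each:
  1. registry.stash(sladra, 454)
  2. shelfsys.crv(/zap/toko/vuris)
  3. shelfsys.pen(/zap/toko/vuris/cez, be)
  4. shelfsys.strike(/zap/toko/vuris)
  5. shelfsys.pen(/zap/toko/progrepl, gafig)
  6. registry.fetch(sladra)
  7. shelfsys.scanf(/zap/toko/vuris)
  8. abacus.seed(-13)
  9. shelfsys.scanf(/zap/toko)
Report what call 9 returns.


Answer: [progrepl, vuris/]

Derivation:
CALL registry.stash[k: sladra; v: 454]
RET  721
CALL shelfsys.crv[p: /zap/toko/vuris]
RET  ok
CALL shelfsys.pen[p: /zap/toko/vuris/cez; c: be]
RET  created
CALL shelfsys.strike[p: /zap/toko/vuris]
RET  ToolError: not empty
CALL shelfsys.pen[p: /zap/toko/progrepl; c: gafig]
RET  created
CALL registry.fetch[k: sladra]
RET  454
CALL shelfsys.scanf[p: /zap/toko/vuris]
RET  [cez]
CALL abacus.seed[x: -13]
RET  -13
CALL shelfsys.scanf[p: /zap/toko]
RET  [progrepl, vuris/]


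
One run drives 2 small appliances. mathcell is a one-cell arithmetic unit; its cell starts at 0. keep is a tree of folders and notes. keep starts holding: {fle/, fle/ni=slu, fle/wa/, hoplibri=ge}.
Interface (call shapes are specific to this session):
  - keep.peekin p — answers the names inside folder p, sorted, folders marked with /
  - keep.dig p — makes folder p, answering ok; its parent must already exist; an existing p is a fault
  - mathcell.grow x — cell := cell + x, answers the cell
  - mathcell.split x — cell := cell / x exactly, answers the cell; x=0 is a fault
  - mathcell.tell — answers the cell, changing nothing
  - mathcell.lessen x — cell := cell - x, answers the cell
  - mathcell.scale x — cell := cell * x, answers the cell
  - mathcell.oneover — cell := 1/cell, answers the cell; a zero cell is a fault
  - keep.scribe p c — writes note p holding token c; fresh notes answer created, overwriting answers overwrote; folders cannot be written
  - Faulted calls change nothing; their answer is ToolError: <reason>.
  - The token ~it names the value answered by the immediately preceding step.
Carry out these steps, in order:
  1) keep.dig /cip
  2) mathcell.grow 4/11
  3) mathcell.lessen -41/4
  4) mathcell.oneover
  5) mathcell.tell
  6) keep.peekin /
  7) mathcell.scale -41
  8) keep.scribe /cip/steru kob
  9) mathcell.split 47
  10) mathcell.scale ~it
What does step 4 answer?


Answer: 44/467

Derivation:
Next I call keep.dig passing p='/cip', and see ok.
Now I run mathcell.grow passing x='4/11', and see 4/11.
I use mathcell.lessen passing x='-41/4', which returns 467/44.
Next I call mathcell.oneover(), which returns 44/467.
I try mathcell.tell(), which returns 44/467.
Now I run keep.peekin passing p='/', which returns [cip/, fle/, hoplibri].
I invoke mathcell.scale passing x='-41', which returns -1804/467.
I use keep.scribe passing p='/cip/steru', c='kob', which returns created.
I call mathcell.split passing x='47', yielding -1804/21949.
I try mathcell.scale passing x='~it', → 3254416/481758601.


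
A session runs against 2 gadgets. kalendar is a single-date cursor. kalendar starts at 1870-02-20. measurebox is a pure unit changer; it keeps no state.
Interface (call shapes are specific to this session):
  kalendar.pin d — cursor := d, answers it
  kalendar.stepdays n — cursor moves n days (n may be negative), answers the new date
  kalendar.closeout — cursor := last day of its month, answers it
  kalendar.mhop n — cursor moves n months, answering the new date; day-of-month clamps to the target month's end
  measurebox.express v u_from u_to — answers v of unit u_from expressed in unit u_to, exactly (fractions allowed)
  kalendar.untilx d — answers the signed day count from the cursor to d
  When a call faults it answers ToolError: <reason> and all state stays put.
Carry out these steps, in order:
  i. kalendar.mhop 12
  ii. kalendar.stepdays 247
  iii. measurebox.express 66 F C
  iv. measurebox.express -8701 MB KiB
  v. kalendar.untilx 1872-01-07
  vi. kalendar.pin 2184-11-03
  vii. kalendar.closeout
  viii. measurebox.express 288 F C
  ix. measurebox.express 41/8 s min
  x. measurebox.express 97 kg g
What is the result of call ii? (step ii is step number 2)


Answer: 1871-10-25

Derivation:
Calling kalendar.mhop on n='12', and observe 1871-02-20.
I use kalendar.stepdays on n='247', and see 1871-10-25.
Invoking measurebox.express on v='66', u_from='F', u_to='C', — result: 170/9.
I run measurebox.express on v='-8701', u_from='MB', u_to='KiB', — result: -135953125/16.
I run kalendar.untilx on d='1872-01-07', giving 74.
I use kalendar.pin on d='2184-11-03', and see 2184-11-03.
I use kalendar.closeout(), — result: 2184-11-30.
I run measurebox.express on v='288', u_from='F', u_to='C', → 1280/9.
I call measurebox.express on v='41/8', u_from='s', u_to='min', → 41/480.
I invoke measurebox.express on v='97', u_from='kg', u_to='g': 97000.


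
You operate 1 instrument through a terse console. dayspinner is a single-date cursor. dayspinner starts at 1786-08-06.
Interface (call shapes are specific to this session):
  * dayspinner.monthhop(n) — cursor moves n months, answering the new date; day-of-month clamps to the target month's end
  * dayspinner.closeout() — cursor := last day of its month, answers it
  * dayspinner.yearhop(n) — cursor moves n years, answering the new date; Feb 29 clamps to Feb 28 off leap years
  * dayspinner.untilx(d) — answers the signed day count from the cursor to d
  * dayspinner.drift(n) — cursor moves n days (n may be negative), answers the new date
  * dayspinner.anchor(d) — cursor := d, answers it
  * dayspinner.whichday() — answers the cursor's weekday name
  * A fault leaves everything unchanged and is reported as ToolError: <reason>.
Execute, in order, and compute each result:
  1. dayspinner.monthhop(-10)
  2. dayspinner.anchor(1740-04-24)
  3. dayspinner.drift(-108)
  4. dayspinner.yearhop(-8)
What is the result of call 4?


·→ dayspinner.monthhop(n→-10)
·← 1785-10-06
·→ dayspinner.anchor(d→1740-04-24)
·← 1740-04-24
·→ dayspinner.drift(n→-108)
·← 1740-01-07
·→ dayspinner.yearhop(n→-8)
·← 1732-01-07

Answer: 1732-01-07


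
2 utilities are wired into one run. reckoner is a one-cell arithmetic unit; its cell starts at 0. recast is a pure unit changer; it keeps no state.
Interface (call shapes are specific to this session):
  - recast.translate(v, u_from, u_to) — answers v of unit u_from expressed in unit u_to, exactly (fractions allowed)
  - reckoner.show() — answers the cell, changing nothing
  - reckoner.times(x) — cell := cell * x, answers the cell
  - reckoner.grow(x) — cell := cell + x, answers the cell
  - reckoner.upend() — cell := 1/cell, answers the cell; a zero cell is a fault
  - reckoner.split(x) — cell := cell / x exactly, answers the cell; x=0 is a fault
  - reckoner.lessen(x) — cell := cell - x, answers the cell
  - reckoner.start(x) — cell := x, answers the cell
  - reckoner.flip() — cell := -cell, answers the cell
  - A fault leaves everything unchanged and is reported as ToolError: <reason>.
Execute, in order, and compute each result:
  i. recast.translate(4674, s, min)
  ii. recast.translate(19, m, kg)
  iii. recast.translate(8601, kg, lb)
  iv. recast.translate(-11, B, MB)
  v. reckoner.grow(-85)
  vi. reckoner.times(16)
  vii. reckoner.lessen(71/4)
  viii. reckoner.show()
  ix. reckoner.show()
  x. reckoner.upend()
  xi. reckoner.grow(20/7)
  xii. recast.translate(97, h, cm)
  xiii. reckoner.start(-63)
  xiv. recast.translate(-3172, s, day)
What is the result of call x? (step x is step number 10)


# 1. translate(v→4674, u_from→s, u_to→min) == 779/10
# 2. translate(v→19, u_from→m, u_to→kg) == ToolError: incompatible units
# 3. translate(v→8601, u_from→kg, u_to→lb) == 860100000000/45359237
# 4. translate(v→-11, u_from→B, u_to→MB) == -11/1000000
# 5. grow(x→-85) == -85
# 6. times(x→16) == -1360
# 7. lessen(x→71/4) == -5511/4
# 8. show() == -5511/4
# 9. show() == -5511/4
# 10. upend() == -4/5511
# 11. grow(x→20/7) == 110192/38577
# 12. translate(v→97, u_from→h, u_to→cm) == ToolError: incompatible units
# 13. start(x→-63) == -63
# 14. translate(v→-3172, u_from→s, u_to→day) == -793/21600

Answer: -4/5511


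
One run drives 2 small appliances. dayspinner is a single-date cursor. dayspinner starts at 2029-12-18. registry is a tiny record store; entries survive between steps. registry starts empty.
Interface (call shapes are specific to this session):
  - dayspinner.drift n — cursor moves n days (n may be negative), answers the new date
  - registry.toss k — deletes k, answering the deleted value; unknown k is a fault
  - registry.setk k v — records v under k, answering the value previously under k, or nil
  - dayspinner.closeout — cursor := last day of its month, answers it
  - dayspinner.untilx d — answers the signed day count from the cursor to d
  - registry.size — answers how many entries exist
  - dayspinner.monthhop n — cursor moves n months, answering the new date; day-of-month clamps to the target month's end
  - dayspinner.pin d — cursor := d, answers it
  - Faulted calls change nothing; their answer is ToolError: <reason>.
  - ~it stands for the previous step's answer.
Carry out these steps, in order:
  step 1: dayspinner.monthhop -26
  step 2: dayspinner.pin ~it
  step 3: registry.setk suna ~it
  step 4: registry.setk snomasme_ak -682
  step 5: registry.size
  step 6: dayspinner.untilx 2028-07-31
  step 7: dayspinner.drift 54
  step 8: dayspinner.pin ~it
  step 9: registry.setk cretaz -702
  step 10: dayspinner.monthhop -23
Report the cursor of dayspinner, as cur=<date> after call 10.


Answer: cur=2026-01-11

Derivation:
Act: dayspinner.monthhop[n: -26]
Obs: 2027-10-18
Act: dayspinner.pin[d: ~it]
Obs: 2027-10-18
Act: registry.setk[k: suna; v: ~it]
Obs: nil
Act: registry.setk[k: snomasme_ak; v: -682]
Obs: nil
Act: registry.size[]
Obs: 2
Act: dayspinner.untilx[d: 2028-07-31]
Obs: 287
Act: dayspinner.drift[n: 54]
Obs: 2027-12-11
Act: dayspinner.pin[d: ~it]
Obs: 2027-12-11
Act: registry.setk[k: cretaz; v: -702]
Obs: nil
Act: dayspinner.monthhop[n: -23]
Obs: 2026-01-11


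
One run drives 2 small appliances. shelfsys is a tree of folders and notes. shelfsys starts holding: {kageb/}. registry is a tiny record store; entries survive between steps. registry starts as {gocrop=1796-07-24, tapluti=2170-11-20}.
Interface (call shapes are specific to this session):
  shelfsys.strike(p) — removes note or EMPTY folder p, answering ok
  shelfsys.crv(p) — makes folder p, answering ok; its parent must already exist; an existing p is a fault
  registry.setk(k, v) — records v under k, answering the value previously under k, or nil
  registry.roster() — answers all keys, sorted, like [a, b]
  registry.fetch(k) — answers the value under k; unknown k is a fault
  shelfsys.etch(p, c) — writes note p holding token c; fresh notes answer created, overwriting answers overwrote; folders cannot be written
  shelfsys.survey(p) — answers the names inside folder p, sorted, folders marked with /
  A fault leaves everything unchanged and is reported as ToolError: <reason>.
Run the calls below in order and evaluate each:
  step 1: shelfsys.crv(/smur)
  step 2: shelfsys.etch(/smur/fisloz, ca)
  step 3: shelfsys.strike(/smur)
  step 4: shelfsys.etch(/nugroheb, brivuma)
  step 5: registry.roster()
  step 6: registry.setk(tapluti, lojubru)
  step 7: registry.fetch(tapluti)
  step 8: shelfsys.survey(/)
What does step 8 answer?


Answer: [kageb/, nugroheb, smur/]

Derivation:
Do: shelfsys.crv[p→/smur]
See: ok
Do: shelfsys.etch[p→/smur/fisloz; c→ca]
See: created
Do: shelfsys.strike[p→/smur]
See: ToolError: not empty
Do: shelfsys.etch[p→/nugroheb; c→brivuma]
See: created
Do: registry.roster[]
See: [gocrop, tapluti]
Do: registry.setk[k→tapluti; v→lojubru]
See: 2170-11-20
Do: registry.fetch[k→tapluti]
See: lojubru
Do: shelfsys.survey[p→/]
See: [kageb/, nugroheb, smur/]


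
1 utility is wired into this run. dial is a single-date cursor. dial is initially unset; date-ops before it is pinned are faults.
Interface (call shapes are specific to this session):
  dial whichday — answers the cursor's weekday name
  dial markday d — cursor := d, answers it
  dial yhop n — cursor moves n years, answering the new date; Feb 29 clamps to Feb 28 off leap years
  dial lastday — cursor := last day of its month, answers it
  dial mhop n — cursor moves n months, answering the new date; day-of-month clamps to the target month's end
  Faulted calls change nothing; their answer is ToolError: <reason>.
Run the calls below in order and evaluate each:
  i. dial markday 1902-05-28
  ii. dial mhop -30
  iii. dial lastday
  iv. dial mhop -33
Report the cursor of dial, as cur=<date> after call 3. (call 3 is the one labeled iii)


Answer: cur=1899-11-30

Derivation:
// dial markday(d='1902-05-28') : 1902-05-28
// dial mhop(n='-30') : 1899-11-28
// dial lastday() : 1899-11-30
// dial mhop(n='-33') : 1897-02-28


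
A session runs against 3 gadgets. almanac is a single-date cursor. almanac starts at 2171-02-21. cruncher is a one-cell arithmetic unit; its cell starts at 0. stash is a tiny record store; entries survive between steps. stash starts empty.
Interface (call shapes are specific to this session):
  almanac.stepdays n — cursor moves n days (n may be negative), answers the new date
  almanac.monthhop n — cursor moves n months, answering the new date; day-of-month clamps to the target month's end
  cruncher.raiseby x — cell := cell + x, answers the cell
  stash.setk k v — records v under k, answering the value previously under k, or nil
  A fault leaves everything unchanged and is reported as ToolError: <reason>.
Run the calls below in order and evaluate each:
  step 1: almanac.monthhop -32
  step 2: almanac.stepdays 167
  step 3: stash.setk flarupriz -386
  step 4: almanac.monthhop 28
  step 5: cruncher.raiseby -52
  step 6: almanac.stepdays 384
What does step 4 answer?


Do: almanac.monthhop[n: -32]
See: 2168-06-21
Do: almanac.stepdays[n: 167]
See: 2168-12-05
Do: stash.setk[k: flarupriz; v: -386]
See: nil
Do: almanac.monthhop[n: 28]
See: 2171-04-05
Do: cruncher.raiseby[x: -52]
See: -52
Do: almanac.stepdays[n: 384]
See: 2172-04-23

Answer: 2171-04-05


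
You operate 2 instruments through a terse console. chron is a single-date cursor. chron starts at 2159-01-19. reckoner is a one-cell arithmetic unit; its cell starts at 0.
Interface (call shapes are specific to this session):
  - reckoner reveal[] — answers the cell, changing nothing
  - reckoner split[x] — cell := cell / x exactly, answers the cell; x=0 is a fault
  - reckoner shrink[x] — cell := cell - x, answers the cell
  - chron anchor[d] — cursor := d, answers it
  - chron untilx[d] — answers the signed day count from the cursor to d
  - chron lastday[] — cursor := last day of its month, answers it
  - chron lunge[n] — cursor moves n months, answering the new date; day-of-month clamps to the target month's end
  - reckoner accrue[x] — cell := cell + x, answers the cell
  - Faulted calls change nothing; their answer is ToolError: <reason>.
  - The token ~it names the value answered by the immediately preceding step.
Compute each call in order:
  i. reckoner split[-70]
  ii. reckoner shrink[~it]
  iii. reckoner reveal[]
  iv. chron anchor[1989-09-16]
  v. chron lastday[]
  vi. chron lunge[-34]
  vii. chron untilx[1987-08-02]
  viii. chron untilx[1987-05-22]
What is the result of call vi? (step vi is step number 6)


Answer: 1986-11-30

Derivation:
# 1. reckoner split(x→-70) == 0
# 2. reckoner shrink(x→~it) == 0
# 3. reckoner reveal() == 0
# 4. chron anchor(d→1989-09-16) == 1989-09-16
# 5. chron lastday() == 1989-09-30
# 6. chron lunge(n→-34) == 1986-11-30
# 7. chron untilx(d→1987-08-02) == 245
# 8. chron untilx(d→1987-05-22) == 173


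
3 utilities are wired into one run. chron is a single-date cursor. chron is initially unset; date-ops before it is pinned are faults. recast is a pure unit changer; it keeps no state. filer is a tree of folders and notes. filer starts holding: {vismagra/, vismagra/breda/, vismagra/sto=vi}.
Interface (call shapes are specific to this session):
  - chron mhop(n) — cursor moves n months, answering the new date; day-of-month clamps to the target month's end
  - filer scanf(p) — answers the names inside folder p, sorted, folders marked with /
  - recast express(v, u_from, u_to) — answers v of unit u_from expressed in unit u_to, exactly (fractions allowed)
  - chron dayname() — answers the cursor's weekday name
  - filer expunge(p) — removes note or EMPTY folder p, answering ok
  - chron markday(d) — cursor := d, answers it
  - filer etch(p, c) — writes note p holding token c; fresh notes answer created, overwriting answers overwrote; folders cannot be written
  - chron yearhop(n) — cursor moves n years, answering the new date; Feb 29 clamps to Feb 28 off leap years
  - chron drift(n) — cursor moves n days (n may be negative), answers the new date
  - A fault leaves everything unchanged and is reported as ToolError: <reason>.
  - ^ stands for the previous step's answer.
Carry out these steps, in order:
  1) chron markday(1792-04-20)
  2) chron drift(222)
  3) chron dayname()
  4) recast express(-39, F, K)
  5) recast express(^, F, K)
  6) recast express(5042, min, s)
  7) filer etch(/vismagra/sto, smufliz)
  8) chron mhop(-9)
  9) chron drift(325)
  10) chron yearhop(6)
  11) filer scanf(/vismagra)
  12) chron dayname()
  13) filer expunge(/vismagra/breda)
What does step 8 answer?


-- chron markday(d='1792-04-20') => 1792-04-20
-- chron drift(n='222') => 1792-11-28
-- chron dayname() => Wednesday
-- recast express(v='-39', u_from='F', u_to='K') => 42067/180
-- recast express(v='^', u_from='F', u_to='K') => 312019/810
-- recast express(v='5042', u_from='min', u_to='s') => 302520
-- filer etch(p='/vismagra/sto', c='smufliz') => overwrote
-- chron mhop(n='-9') => 1792-02-28
-- chron drift(n='325') => 1793-01-18
-- chron yearhop(n='6') => 1799-01-18
-- filer scanf(p='/vismagra') => [breda/, sto]
-- chron dayname() => Friday
-- filer expunge(p='/vismagra/breda') => ok

Answer: 1792-02-28


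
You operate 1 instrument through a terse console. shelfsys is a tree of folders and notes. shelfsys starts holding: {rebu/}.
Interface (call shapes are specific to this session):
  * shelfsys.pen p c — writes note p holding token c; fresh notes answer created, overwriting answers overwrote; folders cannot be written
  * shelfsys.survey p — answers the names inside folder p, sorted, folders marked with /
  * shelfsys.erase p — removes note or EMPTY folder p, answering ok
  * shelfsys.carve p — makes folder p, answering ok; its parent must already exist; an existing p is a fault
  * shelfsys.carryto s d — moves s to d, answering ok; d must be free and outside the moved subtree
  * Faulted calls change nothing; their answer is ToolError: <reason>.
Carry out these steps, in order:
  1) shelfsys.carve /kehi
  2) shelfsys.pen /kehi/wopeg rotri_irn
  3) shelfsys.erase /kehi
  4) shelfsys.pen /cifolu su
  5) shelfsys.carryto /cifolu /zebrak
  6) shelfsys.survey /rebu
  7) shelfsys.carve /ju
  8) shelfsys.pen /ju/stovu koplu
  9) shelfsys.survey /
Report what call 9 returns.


;; 1. shelfsys.carve(p→/kehi) == ok
;; 2. shelfsys.pen(p→/kehi/wopeg, c→rotri_irn) == created
;; 3. shelfsys.erase(p→/kehi) == ToolError: not empty
;; 4. shelfsys.pen(p→/cifolu, c→su) == created
;; 5. shelfsys.carryto(s→/cifolu, d→/zebrak) == ok
;; 6. shelfsys.survey(p→/rebu) == []
;; 7. shelfsys.carve(p→/ju) == ok
;; 8. shelfsys.pen(p→/ju/stovu, c→koplu) == created
;; 9. shelfsys.survey(p→/) == [ju/, kehi/, rebu/, zebrak]

Answer: [ju/, kehi/, rebu/, zebrak]


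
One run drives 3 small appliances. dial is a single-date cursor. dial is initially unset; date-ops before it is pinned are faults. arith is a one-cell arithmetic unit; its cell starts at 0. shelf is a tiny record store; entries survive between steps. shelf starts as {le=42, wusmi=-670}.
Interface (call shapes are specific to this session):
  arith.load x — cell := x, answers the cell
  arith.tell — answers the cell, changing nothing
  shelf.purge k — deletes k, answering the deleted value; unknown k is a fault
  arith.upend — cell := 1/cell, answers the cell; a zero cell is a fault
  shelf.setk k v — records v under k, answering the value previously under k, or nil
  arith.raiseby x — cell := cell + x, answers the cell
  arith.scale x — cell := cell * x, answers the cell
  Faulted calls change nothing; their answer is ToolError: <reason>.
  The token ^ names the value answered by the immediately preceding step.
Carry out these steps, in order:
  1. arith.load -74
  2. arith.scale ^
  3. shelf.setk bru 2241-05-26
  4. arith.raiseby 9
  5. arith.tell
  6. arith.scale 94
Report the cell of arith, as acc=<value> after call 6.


I use arith.load(x→-74), → -74.
I call arith.scale(x→^), giving 5476.
I call shelf.setk(k→bru, v→2241-05-26), — result: nil.
I try arith.raiseby(x→9), which returns 5485.
Next I call arith.tell, which returns 5485.
Then arith.scale(x→94), and see 515590.

Answer: acc=515590
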